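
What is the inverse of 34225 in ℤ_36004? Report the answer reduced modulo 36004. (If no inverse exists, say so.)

Extended Euclidean algorithm:
36004 = 1×34225 + 1779
34225 = 19×1779 + 424
1779 = 4×424 + 83
424 = 5×83 + 9
83 = 9×9 + 2
9 = 4×2 + 1
2 = 2×1 + 0
gcd = 1, so the inverse exists. Back-substitute:
1 = 9 − 4·2
1 = −4·83 + 37·9
1 = 37·424 − 189·83
1 = −189·1779 + 793·424
1 = 793·34225 − 15256·1779
1 = −15256·36004 + 16049·34225
So 34225·16049 ≡ 1 (mod 36004).

16049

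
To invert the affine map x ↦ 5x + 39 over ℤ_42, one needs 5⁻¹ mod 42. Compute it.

Apply the Euclidean algorithm to 42 and 5:
42 = 8·5 + 2
5 = 2·2 + 1
2 = 2·1 + 0
Since gcd(5, 42) = 1, back-substitute to write 1 as a combination:
1 = 5 − 2·2
1 = −2·42 + 17·5
So 5·17 ≡ 1 (mod 42).

17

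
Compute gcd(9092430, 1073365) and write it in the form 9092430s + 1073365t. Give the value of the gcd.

5

Repeated division:
9092430 = 8*1073365 + 505510
1073365 = 2*505510 + 62345
505510 = 8*62345 + 6750
62345 = 9*6750 + 1595
6750 = 4*1595 + 370
1595 = 4*370 + 115
370 = 3*115 + 25
115 = 4*25 + 15
25 = 1*15 + 10
15 = 1*10 + 5
10 = 2*5 + 0
gcd(9092430, 1073365) = 5.
Back-substituting:
5 = 15 − 10
5 = −25 + 2·15
5 = 2·115 − 9·25
5 = −9·370 + 29·115
5 = 29·1595 − 125·370
5 = −125·6750 + 529·1595
5 = 529·62345 − 4886·6750
5 = −4886·505510 + 39617·62345
5 = 39617·1073365 − 84120·505510
5 = −84120·9092430 + 712577·1073365
So 5 = (-84120)·9092430 + (712577)·1073365.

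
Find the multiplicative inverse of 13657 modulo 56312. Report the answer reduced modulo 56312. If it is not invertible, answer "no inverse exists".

44441

Extended Euclidean algorithm:
56312 = 4·13657 + 1684
13657 = 8·1684 + 185
1684 = 9·185 + 19
185 = 9·19 + 14
19 = 1·14 + 5
14 = 2·5 + 4
5 = 1·4 + 1
4 = 4·1 + 0
The gcd is 1. Working backward:
1 = 5 − 4
1 = −14 + 3·5
1 = 3·19 − 4·14
1 = −4·185 + 39·19
1 = 39·1684 − 355·185
1 = −355·13657 + 2879·1684
1 = 2879·56312 − 11871·13657
So 13657·(-11871) ≡ 1 (mod 56312), and -11871 ≡ 44441 (mod 56312).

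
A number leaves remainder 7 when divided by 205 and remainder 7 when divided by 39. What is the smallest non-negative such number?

7

Write x = 7 + 205·k. Then 205·k ≡ 7 − 7 ≡ 0 (mod 39).
Need 205⁻¹ mod 39. Extended Euclid on (39, 10):
39 = 3*10 + 9
10 = 1*9 + 1
9 = 9*1 + 0
Back-substitute:
1 = 10 − 9
1 = −39 + 4·10
205⁻¹ ≡ 4 (mod 39), so k ≡ 4·0 ≡ 0 (mod 39).
x = 7 + 205·0 = 7.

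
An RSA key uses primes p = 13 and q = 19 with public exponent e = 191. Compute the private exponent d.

95

φ(n) = (p−1)(q−1) = 12·18 = 216.
Need d with 191·d ≡ 1 (mod 216). Apply the extended Euclidean algorithm:
216 = 1×191 + 25
191 = 7×25 + 16
25 = 1×16 + 9
16 = 1×9 + 7
9 = 1×7 + 2
7 = 3×2 + 1
2 = 2×1 + 0
Back-substitute:
1 = 7 − 3·2
1 = −3·9 + 4·7
1 = 4·16 − 7·9
1 = −7·25 + 11·16
1 = 11·191 − 84·25
1 = −84·216 + 95·191
So 191·95 ≡ 1 (mod 216), hence d = 95.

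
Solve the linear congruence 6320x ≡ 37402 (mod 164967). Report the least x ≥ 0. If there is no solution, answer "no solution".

First find gcd(6320, 164967):
164967 = 26×6320 + 647
6320 = 9×647 + 497
647 = 1×497 + 150
497 = 3×150 + 47
150 = 3×47 + 9
47 = 5×9 + 2
9 = 4×2 + 1
2 = 2×1 + 0
gcd = 1, so a unique solution mod 164967 exists.
Back-substitute for the Bézout coefficients:
1 = 9 − 4·2
1 = −4·47 + 21·9
1 = 21·150 − 67·47
1 = −67·497 + 222·150
1 = 222·647 − 289·497
1 = −289·6320 + 2823·647
1 = 2823·164967 − 73687·6320
So 6320·(-73687) ≡ 1 (mod 164967), giving 6320⁻¹ ≡ 91280.
x ≡ 6320⁻¹·37402 ≡ 91280·37402 ≡ 62495 (mod 164967).

62495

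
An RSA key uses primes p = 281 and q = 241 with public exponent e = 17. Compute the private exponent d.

φ(n) = (p−1)(q−1) = 280·240 = 67200.
Need d with 17·d ≡ 1 (mod 67200). Apply the extended Euclidean algorithm:
67200 = 3952×17 + 16
17 = 1×16 + 1
16 = 16×1 + 0
Back-substitute:
1 = 17 − 16
1 = −67200 + 3953·17
So 17·3953 ≡ 1 (mod 67200), hence d = 3953.

3953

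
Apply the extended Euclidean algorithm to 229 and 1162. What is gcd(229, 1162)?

Repeated division:
1162 = 5*229 + 17
229 = 13*17 + 8
17 = 2*8 + 1
8 = 8*1 + 0
gcd(229, 1162) = 1.
Working backward:
1 = 17 − 2·8
1 = −2·229 + 27·17
1 = 27·1162 − 137·229
So 1 = (27)·1162 + (-137)·229.

1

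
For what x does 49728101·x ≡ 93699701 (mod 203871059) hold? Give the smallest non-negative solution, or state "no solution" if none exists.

78358874

First find gcd(49728101, 203871059):
203871059 = 4×49728101 + 4958655
49728101 = 10×4958655 + 141551
4958655 = 35×141551 + 4370
141551 = 32×4370 + 1711
4370 = 2×1711 + 948
1711 = 1×948 + 763
948 = 1×763 + 185
763 = 4×185 + 23
185 = 8×23 + 1
23 = 23×1 + 0
gcd = 1, so a unique solution mod 203871059 exists.
Back-substitute for the Bézout coefficients:
1 = 185 − 8·23
1 = −8·763 + 33·185
1 = 33·948 − 41·763
1 = −41·1711 + 74·948
1 = 74·4370 − 189·1711
1 = −189·141551 + 6122·4370
1 = 6122·4958655 − 214459·141551
1 = −214459·49728101 + 2150712·4958655
1 = 2150712·203871059 − 8817307·49728101
So 49728101·(-8817307) ≡ 1 (mod 203871059), giving 49728101⁻¹ ≡ 195053752.
x ≡ 49728101⁻¹·93699701 ≡ 195053752·93699701 ≡ 78358874 (mod 203871059).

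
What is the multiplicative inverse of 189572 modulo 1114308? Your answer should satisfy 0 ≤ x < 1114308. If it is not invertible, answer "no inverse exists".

Compute gcd(189572, 1114308):
1114308 = 5×189572 + 166448
189572 = 1×166448 + 23124
166448 = 7×23124 + 4580
23124 = 5×4580 + 224
4580 = 20×224 + 100
224 = 2×100 + 24
100 = 4×24 + 4
24 = 6×4 + 0
gcd(189572, 1114308) = 4 ≠ 1, so 189572 has no multiplicative inverse modulo 1114308.

no inverse exists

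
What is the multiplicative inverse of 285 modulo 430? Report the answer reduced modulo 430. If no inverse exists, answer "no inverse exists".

Compute gcd(285, 430):
430 = 1·285 + 145
285 = 1·145 + 140
145 = 1·140 + 5
140 = 28·5 + 0
gcd(285, 430) = 5 ≠ 1, so 285 has no multiplicative inverse modulo 430.

no inverse exists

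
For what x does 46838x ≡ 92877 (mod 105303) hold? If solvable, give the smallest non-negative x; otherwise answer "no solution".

gcd(46838, 105303):
105303 = 2·46838 + 11627
46838 = 4·11627 + 330
11627 = 35·330 + 77
330 = 4·77 + 22
77 = 3·22 + 11
22 = 2·11 + 0
gcd = 11, but 11 ∤ 92877, so the congruence has no solution.

no solution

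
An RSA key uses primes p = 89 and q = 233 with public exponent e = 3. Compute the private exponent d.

φ(n) = (p−1)(q−1) = 88·232 = 20416.
Need d with 3·d ≡ 1 (mod 20416). Apply the extended Euclidean algorithm:
20416 = 6805*3 + 1
3 = 3*1 + 0
Back-substitute:
1 = 20416 − 6805·3
So 3·(-6805) ≡ 1 (mod 20416), hence d ≡ -6805 ≡ 13611 (mod 20416).

13611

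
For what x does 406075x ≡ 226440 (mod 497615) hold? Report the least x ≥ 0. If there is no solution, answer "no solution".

First find gcd(406075, 497615):
497615 = 1·406075 + 91540
406075 = 4·91540 + 39915
91540 = 2·39915 + 11710
39915 = 3·11710 + 4785
11710 = 2·4785 + 2140
4785 = 2·2140 + 505
2140 = 4·505 + 120
505 = 4·120 + 25
120 = 4·25 + 20
25 = 1·20 + 5
20 = 4·5 + 0
gcd = 5 and 5 | 226440, so solutions exist. Divide through by 5: 81215x ≡ 45288 (mod 99523).
Now find 81215⁻¹ mod 99523:
99523 = 1·81215 + 18308
81215 = 4·18308 + 7983
18308 = 2·7983 + 2342
7983 = 3·2342 + 957
2342 = 2·957 + 428
957 = 2·428 + 101
428 = 4·101 + 24
101 = 4·24 + 5
24 = 4·5 + 4
5 = 1·4 + 1
4 = 4·1 + 0
Back-substitute:
1 = 5 − 4
1 = −24 + 5·5
1 = 5·101 − 21·24
1 = −21·428 + 89·101
1 = 89·957 − 199·428
1 = −199·2342 + 487·957
1 = 487·7983 − 1660·2342
1 = −1660·18308 + 3807·7983
1 = 3807·81215 − 16888·18308
1 = −16888·99523 + 20695·81215
So 81215⁻¹ ≡ 20695 (mod 99523).
Then x ≡ 20695·45288 ≡ 27069 (mod 99523); the smallest non-negative solution is x = 27069.

27069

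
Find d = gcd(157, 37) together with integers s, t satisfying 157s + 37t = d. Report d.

Apply Euclid's algorithm to 157 and 37:
157 = 4·37 + 9
37 = 4·9 + 1
9 = 9·1 + 0
gcd(157, 37) = 1.
Express as a combination:
1 = 37 − 4·9
1 = −4·157 + 17·37
So 1 = (-4)·157 + (17)·37.

1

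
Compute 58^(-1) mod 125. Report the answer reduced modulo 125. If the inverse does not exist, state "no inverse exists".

gcd(125, 58) by repeated division:
125 = 2·58 + 9
58 = 6·9 + 4
9 = 2·4 + 1
4 = 4·1 + 0
gcd = 1, so the inverse exists. Back-substitute:
1 = 9 − 2·4
1 = −2·58 + 13·9
1 = 13·125 − 28·58
Thus 58·(-28) ≡ 1 (mod 125); reducing, -28 mod 125 = 97.

97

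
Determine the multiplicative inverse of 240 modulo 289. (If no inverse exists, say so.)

Apply the Euclidean algorithm to 289 and 240:
289 = 1*240 + 49
240 = 4*49 + 44
49 = 1*44 + 5
44 = 8*5 + 4
5 = 1*4 + 1
4 = 4*1 + 0
Since gcd(240, 289) = 1, back-substitute to write 1 as a combination:
1 = 5 − 4
1 = −44 + 9·5
1 = 9·49 − 10·44
1 = −10·240 + 49·49
1 = 49·289 − 59·240
Hence 240⁻¹ ≡ -59 ≡ 230 (mod 289).

230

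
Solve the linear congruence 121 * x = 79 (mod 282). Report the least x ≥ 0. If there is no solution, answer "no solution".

271

First find gcd(121, 282):
282 = 2*121 + 40
121 = 3*40 + 1
40 = 40*1 + 0
gcd = 1, so a unique solution mod 282 exists.
Back-substitute for the Bézout coefficients:
1 = 121 − 3·40
1 = −3·282 + 7·121
So 121·(7) ≡ 1 (mod 282), giving 121⁻¹ ≡ 7.
x ≡ 121⁻¹·79 ≡ 7·79 ≡ 271 (mod 282).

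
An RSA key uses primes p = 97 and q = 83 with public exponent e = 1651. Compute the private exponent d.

5755

φ(n) = (p−1)(q−1) = 96·82 = 7872.
Need d with 1651·d ≡ 1 (mod 7872). Apply the extended Euclidean algorithm:
7872 = 4*1651 + 1268
1651 = 1*1268 + 383
1268 = 3*383 + 119
383 = 3*119 + 26
119 = 4*26 + 15
26 = 1*15 + 11
15 = 1*11 + 4
11 = 2*4 + 3
4 = 1*3 + 1
3 = 3*1 + 0
Back-substitute:
1 = 4 − 3
1 = −11 + 3·4
1 = 3·15 − 4·11
1 = −4·26 + 7·15
1 = 7·119 − 32·26
1 = −32·383 + 103·119
1 = 103·1268 − 341·383
1 = −341·1651 + 444·1268
1 = 444·7872 − 2117·1651
So 1651·(-2117) ≡ 1 (mod 7872), hence d ≡ -2117 ≡ 5755 (mod 7872).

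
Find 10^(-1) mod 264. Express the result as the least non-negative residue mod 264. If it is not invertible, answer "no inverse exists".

no inverse exists

Compute gcd(10, 264):
264 = 26·10 + 4
10 = 2·4 + 2
4 = 2·2 + 0
Since gcd = 2 > 1, 10 is not a unit mod 264.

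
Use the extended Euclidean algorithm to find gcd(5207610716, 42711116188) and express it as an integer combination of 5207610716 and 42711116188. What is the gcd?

4

Apply Euclid's algorithm to 42711116188 and 5207610716:
42711116188 = 8×5207610716 + 1050230460
5207610716 = 4×1050230460 + 1006688876
1050230460 = 1×1006688876 + 43541584
1006688876 = 23×43541584 + 5232444
43541584 = 8×5232444 + 1682032
5232444 = 3×1682032 + 186348
1682032 = 9×186348 + 4900
186348 = 38×4900 + 148
4900 = 33×148 + 16
148 = 9×16 + 4
16 = 4×4 + 0
gcd(5207610716, 42711116188) = 4.
Working backward:
4 = 148 − 9·16
4 = −9·4900 + 298·148
4 = 298·186348 − 11333·4900
4 = −11333·1682032 + 102295·186348
4 = 102295·5232444 − 318218·1682032
4 = −318218·43541584 + 2648039·5232444
4 = 2648039·1006688876 − 61223115·43541584
4 = −61223115·1050230460 + 63871154·1006688876
4 = 63871154·5207610716 − 316707731·1050230460
4 = −316707731·42711116188 + 2597533002·5207610716
So 4 = (-316707731)·42711116188 + (2597533002)·5207610716.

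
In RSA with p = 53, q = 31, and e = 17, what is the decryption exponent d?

φ(n) = (p−1)(q−1) = 52·30 = 1560.
Need d with 17·d ≡ 1 (mod 1560). Apply the extended Euclidean algorithm:
1560 = 91×17 + 13
17 = 1×13 + 4
13 = 3×4 + 1
4 = 4×1 + 0
Back-substitute:
1 = 13 − 3·4
1 = −3·17 + 4·13
1 = 4·1560 − 367·17
So 17·(-367) ≡ 1 (mod 1560), hence d ≡ -367 ≡ 1193 (mod 1560).

1193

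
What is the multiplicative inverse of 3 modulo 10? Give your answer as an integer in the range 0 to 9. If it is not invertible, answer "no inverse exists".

Run Euclid on (10, 3):
10 = 3*3 + 1
3 = 3*1 + 0
gcd = 1, so the inverse exists. Back-substitute:
1 = 10 − 3·3
So 3·(-3) ≡ 1 (mod 10), and -3 ≡ 7 (mod 10).

7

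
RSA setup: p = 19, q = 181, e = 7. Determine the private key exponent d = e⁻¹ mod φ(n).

463

φ(n) = (p−1)(q−1) = 18·180 = 3240.
Need d with 7·d ≡ 1 (mod 3240). Apply the extended Euclidean algorithm:
3240 = 462×7 + 6
7 = 1×6 + 1
6 = 6×1 + 0
Back-substitute:
1 = 7 − 6
1 = −3240 + 463·7
So 7·463 ≡ 1 (mod 3240), hence d = 463.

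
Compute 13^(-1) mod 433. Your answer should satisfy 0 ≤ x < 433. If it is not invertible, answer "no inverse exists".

100

Apply the Euclidean algorithm to 433 and 13:
433 = 33·13 + 4
13 = 3·4 + 1
4 = 4·1 + 0
The gcd is 1. Working backward:
1 = 13 − 3·4
1 = −3·433 + 100·13
So 13·100 ≡ 1 (mod 433).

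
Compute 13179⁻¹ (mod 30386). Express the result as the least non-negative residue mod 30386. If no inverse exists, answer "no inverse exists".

Run Euclid on (30386, 13179):
30386 = 2·13179 + 4028
13179 = 3·4028 + 1095
4028 = 3·1095 + 743
1095 = 1·743 + 352
743 = 2·352 + 39
352 = 9·39 + 1
39 = 39·1 + 0
The gcd is 1. Working backward:
1 = 352 − 9·39
1 = −9·743 + 19·352
1 = 19·1095 − 28·743
1 = −28·4028 + 103·1095
1 = 103·13179 − 337·4028
1 = −337·30386 + 777·13179
So 13179·777 ≡ 1 (mod 30386).

777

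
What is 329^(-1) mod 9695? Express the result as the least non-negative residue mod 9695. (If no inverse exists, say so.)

Compute gcd(329, 9695):
9695 = 29·329 + 154
329 = 2·154 + 21
154 = 7·21 + 7
21 = 3·7 + 0
Since gcd = 7 > 1, 329 is not a unit mod 9695.

no inverse exists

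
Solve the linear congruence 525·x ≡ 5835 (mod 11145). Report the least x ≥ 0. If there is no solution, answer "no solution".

First find gcd(525, 11145):
11145 = 21×525 + 120
525 = 4×120 + 45
120 = 2×45 + 30
45 = 1×30 + 15
30 = 2×15 + 0
gcd = 15 and 15 | 5835, so solutions exist. Divide through by 15: 35x ≡ 389 (mod 743).
Now find 35⁻¹ mod 743:
743 = 21·35 + 8
35 = 4·8 + 3
8 = 2·3 + 2
3 = 1·2 + 1
2 = 2·1 + 0
Back-substitute:
1 = 3 − 2
1 = −8 + 3·3
1 = 3·35 − 13·8
1 = −13·743 + 276·35
So 35⁻¹ ≡ 276 (mod 743).
Then x ≡ 276·389 ≡ 372 (mod 743); the smallest non-negative solution is x = 372.

372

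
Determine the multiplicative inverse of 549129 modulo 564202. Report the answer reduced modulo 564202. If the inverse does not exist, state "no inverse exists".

Run Euclid on (564202, 549129):
564202 = 1*549129 + 15073
549129 = 36*15073 + 6501
15073 = 2*6501 + 2071
6501 = 3*2071 + 288
2071 = 7*288 + 55
288 = 5*55 + 13
55 = 4*13 + 3
13 = 4*3 + 1
3 = 3*1 + 0
The gcd is 1. Working backward:
1 = 13 − 4·3
1 = −4·55 + 17·13
1 = 17·288 − 89·55
1 = −89·2071 + 640·288
1 = 640·6501 − 2009·2071
1 = −2009·15073 + 4658·6501
1 = 4658·549129 − 169697·15073
1 = −169697·564202 + 174355·549129
So 549129·174355 ≡ 1 (mod 564202).

174355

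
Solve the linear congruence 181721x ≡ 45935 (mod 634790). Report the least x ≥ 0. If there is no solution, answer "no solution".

First find gcd(181721, 634790):
634790 = 3×181721 + 89627
181721 = 2×89627 + 2467
89627 = 36×2467 + 815
2467 = 3×815 + 22
815 = 37×22 + 1
22 = 22×1 + 0
gcd = 1, so a unique solution mod 634790 exists.
Back-substitute for the Bézout coefficients:
1 = 815 − 37·22
1 = −37·2467 + 112·815
1 = 112·89627 − 4069·2467
1 = −4069·181721 + 8250·89627
1 = 8250·634790 − 28819·181721
So 181721·(-28819) ≡ 1 (mod 634790), giving 181721⁻¹ ≡ 605971.
x ≡ 181721⁻¹·45935 ≡ 605971·45935 ≡ 371175 (mod 634790).

371175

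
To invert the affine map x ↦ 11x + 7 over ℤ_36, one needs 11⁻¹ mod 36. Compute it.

23

Run Euclid on (36, 11):
36 = 3·11 + 3
11 = 3·3 + 2
3 = 1·2 + 1
2 = 2·1 + 0
The gcd is 1. Working backward:
1 = 3 − 2
1 = −11 + 4·3
1 = 4·36 − 13·11
Thus 11·(-13) ≡ 1 (mod 36); reducing, -13 mod 36 = 23.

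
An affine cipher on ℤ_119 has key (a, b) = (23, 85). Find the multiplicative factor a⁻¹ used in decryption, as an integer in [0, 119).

88

gcd(119, 23) by repeated division:
119 = 5·23 + 4
23 = 5·4 + 3
4 = 1·3 + 1
3 = 3·1 + 0
Since gcd(23, 119) = 1, back-substitute to write 1 as a combination:
1 = 4 − 3
1 = −23 + 6·4
1 = 6·119 − 31·23
Thus 23·(-31) ≡ 1 (mod 119); reducing, -31 mod 119 = 88.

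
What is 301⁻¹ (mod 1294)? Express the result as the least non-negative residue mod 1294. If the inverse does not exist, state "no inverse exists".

877

gcd(1294, 301) by repeated division:
1294 = 4·301 + 90
301 = 3·90 + 31
90 = 2·31 + 28
31 = 1·28 + 3
28 = 9·3 + 1
3 = 3·1 + 0
Since gcd(301, 1294) = 1, back-substitute to write 1 as a combination:
1 = 28 − 9·3
1 = −9·31 + 10·28
1 = 10·90 − 29·31
1 = −29·301 + 97·90
1 = 97·1294 − 417·301
So 301·(-417) ≡ 1 (mod 1294), and -417 ≡ 877 (mod 1294).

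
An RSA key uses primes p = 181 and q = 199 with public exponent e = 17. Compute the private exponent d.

4193

φ(n) = (p−1)(q−1) = 180·198 = 35640.
Need d with 17·d ≡ 1 (mod 35640). Apply the extended Euclidean algorithm:
35640 = 2096·17 + 8
17 = 2·8 + 1
8 = 8·1 + 0
Back-substitute:
1 = 17 − 2·8
1 = −2·35640 + 4193·17
So 17·4193 ≡ 1 (mod 35640), hence d = 4193.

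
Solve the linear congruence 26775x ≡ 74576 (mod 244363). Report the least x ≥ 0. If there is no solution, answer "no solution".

gcd(26775, 244363):
244363 = 9·26775 + 3388
26775 = 7·3388 + 3059
3388 = 1·3059 + 329
3059 = 9·329 + 98
329 = 3·98 + 35
98 = 2·35 + 28
35 = 1·28 + 7
28 = 4·7 + 0
gcd = 7, but 7 ∤ 74576, so the congruence has no solution.

no solution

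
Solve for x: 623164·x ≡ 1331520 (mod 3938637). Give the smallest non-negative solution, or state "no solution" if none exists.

First find gcd(623164, 3938637):
3938637 = 6*623164 + 199653
623164 = 3*199653 + 24205
199653 = 8*24205 + 6013
24205 = 4*6013 + 153
6013 = 39*153 + 46
153 = 3*46 + 15
46 = 3*15 + 1
15 = 15*1 + 0
gcd = 1, so a unique solution mod 3938637 exists.
Back-substitute for the Bézout coefficients:
1 = 46 − 3·15
1 = −3·153 + 10·46
1 = 10·6013 − 393·153
1 = −393·24205 + 1582·6013
1 = 1582·199653 − 13049·24205
1 = −13049·623164 + 40729·199653
1 = 40729·3938637 − 257423·623164
So 623164·(-257423) ≡ 1 (mod 3938637), giving 623164⁻¹ ≡ 3681214.
x ≡ 623164⁻¹·1331520 ≡ 3681214·1331520 ≡ 3889239 (mod 3938637).

3889239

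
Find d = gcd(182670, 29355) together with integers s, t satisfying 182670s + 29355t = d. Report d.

15

Repeated division:
182670 = 6×29355 + 6540
29355 = 4×6540 + 3195
6540 = 2×3195 + 150
3195 = 21×150 + 45
150 = 3×45 + 15
45 = 3×15 + 0
gcd(182670, 29355) = 15.
Express as a combination:
15 = 150 − 3·45
15 = −3·3195 + 64·150
15 = 64·6540 − 131·3195
15 = −131·29355 + 588·6540
15 = 588·182670 − 3659·29355
So 15 = (588)·182670 + (-3659)·29355.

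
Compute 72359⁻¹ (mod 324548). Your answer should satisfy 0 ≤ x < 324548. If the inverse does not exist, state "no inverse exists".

no inverse exists

Compute gcd(72359, 324548):
324548 = 4*72359 + 35112
72359 = 2*35112 + 2135
35112 = 16*2135 + 952
2135 = 2*952 + 231
952 = 4*231 + 28
231 = 8*28 + 7
28 = 4*7 + 0
gcd(72359, 324548) = 7 ≠ 1, so 72359 has no multiplicative inverse modulo 324548.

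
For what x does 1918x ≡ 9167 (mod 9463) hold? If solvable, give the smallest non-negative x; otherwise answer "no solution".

957

First find gcd(1918, 9463):
9463 = 4·1918 + 1791
1918 = 1·1791 + 127
1791 = 14·127 + 13
127 = 9·13 + 10
13 = 1·10 + 3
10 = 3·3 + 1
3 = 3·1 + 0
gcd = 1, so a unique solution mod 9463 exists.
Back-substitute for the Bézout coefficients:
1 = 10 − 3·3
1 = −3·13 + 4·10
1 = 4·127 − 39·13
1 = −39·1791 + 550·127
1 = 550·1918 − 589·1791
1 = −589·9463 + 2906·1918
So 1918·(2906) ≡ 1 (mod 9463), giving 1918⁻¹ ≡ 2906.
x ≡ 1918⁻¹·9167 ≡ 2906·9167 ≡ 957 (mod 9463).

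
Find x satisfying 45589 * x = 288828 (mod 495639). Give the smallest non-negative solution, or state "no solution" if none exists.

216792

First find gcd(45589, 495639):
495639 = 10*45589 + 39749
45589 = 1*39749 + 5840
39749 = 6*5840 + 4709
5840 = 1*4709 + 1131
4709 = 4*1131 + 185
1131 = 6*185 + 21
185 = 8*21 + 17
21 = 1*17 + 4
17 = 4*4 + 1
4 = 4*1 + 0
gcd = 1, so a unique solution mod 495639 exists.
Back-substitute for the Bézout coefficients:
1 = 17 − 4·4
1 = −4·21 + 5·17
1 = 5·185 − 44·21
1 = −44·1131 + 269·185
1 = 269·4709 − 1120·1131
1 = −1120·5840 + 1389·4709
1 = 1389·39749 − 9454·5840
1 = −9454·45589 + 10843·39749
1 = 10843·495639 − 117884·45589
So 45589·(-117884) ≡ 1 (mod 495639), giving 45589⁻¹ ≡ 377755.
x ≡ 45589⁻¹·288828 ≡ 377755·288828 ≡ 216792 (mod 495639).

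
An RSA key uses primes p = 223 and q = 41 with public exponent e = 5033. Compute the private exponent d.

3257

φ(n) = (p−1)(q−1) = 222·40 = 8880.
Need d with 5033·d ≡ 1 (mod 8880). Apply the extended Euclidean algorithm:
8880 = 1*5033 + 3847
5033 = 1*3847 + 1186
3847 = 3*1186 + 289
1186 = 4*289 + 30
289 = 9*30 + 19
30 = 1*19 + 11
19 = 1*11 + 8
11 = 1*8 + 3
8 = 2*3 + 2
3 = 1*2 + 1
2 = 2*1 + 0
Back-substitute:
1 = 3 − 2
1 = −8 + 3·3
1 = 3·11 − 4·8
1 = −4·19 + 7·11
1 = 7·30 − 11·19
1 = −11·289 + 106·30
1 = 106·1186 − 435·289
1 = −435·3847 + 1411·1186
1 = 1411·5033 − 1846·3847
1 = −1846·8880 + 3257·5033
So 5033·3257 ≡ 1 (mod 8880), hence d = 3257.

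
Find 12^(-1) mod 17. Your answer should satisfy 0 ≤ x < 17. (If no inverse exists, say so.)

10

Extended Euclidean algorithm:
17 = 1×12 + 5
12 = 2×5 + 2
5 = 2×2 + 1
2 = 2×1 + 0
Since gcd(12, 17) = 1, back-substitute to write 1 as a combination:
1 = 5 − 2·2
1 = −2·12 + 5·5
1 = 5·17 − 7·12
So 12·(-7) ≡ 1 (mod 17), and -7 ≡ 10 (mod 17).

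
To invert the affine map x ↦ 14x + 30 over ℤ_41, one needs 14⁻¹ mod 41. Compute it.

Run Euclid on (41, 14):
41 = 2·14 + 13
14 = 1·13 + 1
13 = 13·1 + 0
Since gcd(14, 41) = 1, back-substitute to write 1 as a combination:
1 = 14 − 13
1 = −41 + 3·14
So 14·3 ≡ 1 (mod 41).

3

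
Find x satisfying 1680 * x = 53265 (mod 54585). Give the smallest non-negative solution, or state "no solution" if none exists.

779

First find gcd(1680, 54585):
54585 = 32*1680 + 825
1680 = 2*825 + 30
825 = 27*30 + 15
30 = 2*15 + 0
gcd = 15 and 15 | 53265, so solutions exist. Divide through by 15: 112x ≡ 3551 (mod 3639).
Now find 112⁻¹ mod 3639:
3639 = 32×112 + 55
112 = 2×55 + 2
55 = 27×2 + 1
2 = 2×1 + 0
Back-substitute:
1 = 55 − 27·2
1 = −27·112 + 55·55
1 = 55·3639 − 1787·112
So 112·(-1787) ≡ 1 (mod 3639), i.e. 112⁻¹ ≡ 1852.
Then x ≡ 1852·3551 ≡ 779 (mod 3639); the smallest non-negative solution is x = 779.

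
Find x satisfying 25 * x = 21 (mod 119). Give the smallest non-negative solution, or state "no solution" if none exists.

First find gcd(25, 119):
119 = 4*25 + 19
25 = 1*19 + 6
19 = 3*6 + 1
6 = 6*1 + 0
gcd = 1, so a unique solution mod 119 exists.
Back-substitute for the Bézout coefficients:
1 = 19 − 3·6
1 = −3·25 + 4·19
1 = 4·119 − 19·25
So 25·(-19) ≡ 1 (mod 119), giving 25⁻¹ ≡ 100.
x ≡ 25⁻¹·21 ≡ 100·21 ≡ 77 (mod 119).

77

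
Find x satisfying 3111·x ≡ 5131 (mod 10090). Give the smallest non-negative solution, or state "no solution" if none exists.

First find gcd(3111, 10090):
10090 = 3×3111 + 757
3111 = 4×757 + 83
757 = 9×83 + 10
83 = 8×10 + 3
10 = 3×3 + 1
3 = 3×1 + 0
gcd = 1, so a unique solution mod 10090 exists.
Back-substitute for the Bézout coefficients:
1 = 10 − 3·3
1 = −3·83 + 25·10
1 = 25·757 − 228·83
1 = −228·3111 + 937·757
1 = 937·10090 − 3039·3111
So 3111·(-3039) ≡ 1 (mod 10090), giving 3111⁻¹ ≡ 7051.
x ≡ 3111⁻¹·5131 ≡ 7051·5131 ≡ 6031 (mod 10090).

6031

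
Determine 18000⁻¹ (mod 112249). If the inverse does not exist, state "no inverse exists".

gcd(112249, 18000) by repeated division:
112249 = 6·18000 + 4249
18000 = 4·4249 + 1004
4249 = 4·1004 + 233
1004 = 4·233 + 72
233 = 3·72 + 17
72 = 4·17 + 4
17 = 4·4 + 1
4 = 4·1 + 0
The gcd is 1. Working backward:
1 = 17 − 4·4
1 = −4·72 + 17·17
1 = 17·233 − 55·72
1 = −55·1004 + 237·233
1 = 237·4249 − 1003·1004
1 = −1003·18000 + 4249·4249
1 = 4249·112249 − 26497·18000
Thus 18000·(-26497) ≡ 1 (mod 112249); reducing, -26497 mod 112249 = 85752.

85752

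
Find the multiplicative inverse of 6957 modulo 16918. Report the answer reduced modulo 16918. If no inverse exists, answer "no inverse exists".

gcd(16918, 6957) by repeated division:
16918 = 2·6957 + 3004
6957 = 2·3004 + 949
3004 = 3·949 + 157
949 = 6·157 + 7
157 = 22·7 + 3
7 = 2·3 + 1
3 = 3·1 + 0
The gcd is 1. Working backward:
1 = 7 − 2·3
1 = −2·157 + 45·7
1 = 45·949 − 272·157
1 = −272·3004 + 861·949
1 = 861·6957 − 1994·3004
1 = −1994·16918 + 4849·6957
So 6957·4849 ≡ 1 (mod 16918).

4849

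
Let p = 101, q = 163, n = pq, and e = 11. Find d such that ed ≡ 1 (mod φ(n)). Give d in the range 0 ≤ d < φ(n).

5891

φ(n) = (p−1)(q−1) = 100·162 = 16200.
Need d with 11·d ≡ 1 (mod 16200). Apply the extended Euclidean algorithm:
16200 = 1472·11 + 8
11 = 1·8 + 3
8 = 2·3 + 2
3 = 1·2 + 1
2 = 2·1 + 0
Back-substitute:
1 = 3 − 2
1 = −8 + 3·3
1 = 3·11 − 4·8
1 = −4·16200 + 5891·11
So 11·5891 ≡ 1 (mod 16200), hence d = 5891.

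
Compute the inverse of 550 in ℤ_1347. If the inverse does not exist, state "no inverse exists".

Extended Euclidean algorithm:
1347 = 2×550 + 247
550 = 2×247 + 56
247 = 4×56 + 23
56 = 2×23 + 10
23 = 2×10 + 3
10 = 3×3 + 1
3 = 3×1 + 0
gcd = 1, so the inverse exists. Back-substitute:
1 = 10 − 3·3
1 = −3·23 + 7·10
1 = 7·56 − 17·23
1 = −17·247 + 75·56
1 = 75·550 − 167·247
1 = −167·1347 + 409·550
So 550·409 ≡ 1 (mod 1347).

409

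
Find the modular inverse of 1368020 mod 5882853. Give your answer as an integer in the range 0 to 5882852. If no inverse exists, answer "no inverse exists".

Apply the Euclidean algorithm to 5882853 and 1368020:
5882853 = 4·1368020 + 410773
1368020 = 3·410773 + 135701
410773 = 3·135701 + 3670
135701 = 36·3670 + 3581
3670 = 1·3581 + 89
3581 = 40·89 + 21
89 = 4·21 + 5
21 = 4·5 + 1
5 = 5·1 + 0
The gcd is 1. Working backward:
1 = 21 − 4·5
1 = −4·89 + 17·21
1 = 17·3581 − 684·89
1 = −684·3670 + 701·3581
1 = 701·135701 − 25920·3670
1 = −25920·410773 + 78461·135701
1 = 78461·1368020 − 261303·410773
1 = −261303·5882853 + 1123673·1368020
So 1368020·1123673 ≡ 1 (mod 5882853).

1123673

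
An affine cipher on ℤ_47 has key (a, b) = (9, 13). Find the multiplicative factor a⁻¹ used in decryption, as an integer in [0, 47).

Extended Euclidean algorithm:
47 = 5*9 + 2
9 = 4*2 + 1
2 = 2*1 + 0
gcd = 1, so the inverse exists. Back-substitute:
1 = 9 − 4·2
1 = −4·47 + 21·9
So 9·21 ≡ 1 (mod 47).

21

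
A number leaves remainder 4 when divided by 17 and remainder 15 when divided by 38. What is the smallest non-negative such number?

Write x = 4 + 17·k. Then 17·k ≡ 15 − 4 ≡ 11 (mod 38).
Need 17⁻¹ mod 38. Extended Euclid on (38, 17):
38 = 2×17 + 4
17 = 4×4 + 1
4 = 4×1 + 0
Back-substitute:
1 = 17 − 4·4
1 = −4·38 + 9·17
17⁻¹ ≡ 9 (mod 38), so k ≡ 9·11 ≡ 23 (mod 38).
x = 4 + 17·23 = 395.

395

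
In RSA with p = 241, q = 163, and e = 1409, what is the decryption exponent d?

26849

φ(n) = (p−1)(q−1) = 240·162 = 38880.
Need d with 1409·d ≡ 1 (mod 38880). Apply the extended Euclidean algorithm:
38880 = 27·1409 + 837
1409 = 1·837 + 572
837 = 1·572 + 265
572 = 2·265 + 42
265 = 6·42 + 13
42 = 3·13 + 3
13 = 4·3 + 1
3 = 3·1 + 0
Back-substitute:
1 = 13 − 4·3
1 = −4·42 + 13·13
1 = 13·265 − 82·42
1 = −82·572 + 177·265
1 = 177·837 − 259·572
1 = −259·1409 + 436·837
1 = 436·38880 − 12031·1409
So 1409·(-12031) ≡ 1 (mod 38880), hence d ≡ -12031 ≡ 26849 (mod 38880).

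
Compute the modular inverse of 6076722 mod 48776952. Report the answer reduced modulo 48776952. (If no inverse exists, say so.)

Euclidean algorithm on 48776952, 6076722:
48776952 = 8*6076722 + 163176
6076722 = 37*163176 + 39210
163176 = 4*39210 + 6336
39210 = 6*6336 + 1194
6336 = 5*1194 + 366
1194 = 3*366 + 96
366 = 3*96 + 78
96 = 1*78 + 18
78 = 4*18 + 6
18 = 3*6 + 0
The gcd is 6, not 1, hence no inverse exists.

no inverse exists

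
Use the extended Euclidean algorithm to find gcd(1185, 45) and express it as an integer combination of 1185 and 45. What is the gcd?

15

Repeated division:
1185 = 26*45 + 15
45 = 3*15 + 0
gcd(1185, 45) = 15.
Working backward:
15 = 1185 − 26·45
So 15 = (1)·1185 + (-26)·45.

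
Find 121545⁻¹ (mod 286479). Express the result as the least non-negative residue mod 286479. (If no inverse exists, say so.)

Compute gcd(121545, 286479):
286479 = 2*121545 + 43389
121545 = 2*43389 + 34767
43389 = 1*34767 + 8622
34767 = 4*8622 + 279
8622 = 30*279 + 252
279 = 1*252 + 27
252 = 9*27 + 9
27 = 3*9 + 0
gcd(121545, 286479) = 9 ≠ 1, so 121545 has no multiplicative inverse modulo 286479.

no inverse exists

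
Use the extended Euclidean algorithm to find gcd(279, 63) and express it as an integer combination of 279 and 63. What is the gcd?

Apply Euclid's algorithm to 279 and 63:
279 = 4×63 + 27
63 = 2×27 + 9
27 = 3×9 + 0
gcd(279, 63) = 9.
Express as a combination:
9 = 63 − 2·27
9 = −2·279 + 9·63
So 9 = (-2)·279 + (9)·63.

9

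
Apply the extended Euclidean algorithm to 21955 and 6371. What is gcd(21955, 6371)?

1

Apply Euclid's algorithm to 21955 and 6371:
21955 = 3*6371 + 2842
6371 = 2*2842 + 687
2842 = 4*687 + 94
687 = 7*94 + 29
94 = 3*29 + 7
29 = 4*7 + 1
7 = 7*1 + 0
gcd(21955, 6371) = 1.
Back-substituting:
1 = 29 − 4·7
1 = −4·94 + 13·29
1 = 13·687 − 95·94
1 = −95·2842 + 393·687
1 = 393·6371 − 881·2842
1 = −881·21955 + 3036·6371
So 1 = (-881)·21955 + (3036)·6371.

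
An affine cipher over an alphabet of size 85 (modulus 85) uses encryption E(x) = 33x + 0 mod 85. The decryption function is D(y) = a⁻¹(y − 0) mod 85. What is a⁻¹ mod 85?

gcd(85, 33) by repeated division:
85 = 2×33 + 19
33 = 1×19 + 14
19 = 1×14 + 5
14 = 2×5 + 4
5 = 1×4 + 1
4 = 4×1 + 0
Since gcd(33, 85) = 1, back-substitute to write 1 as a combination:
1 = 5 − 4
1 = −14 + 3·5
1 = 3·19 − 4·14
1 = −4·33 + 7·19
1 = 7·85 − 18·33
So 33·(-18) ≡ 1 (mod 85), and -18 ≡ 67 (mod 85).

67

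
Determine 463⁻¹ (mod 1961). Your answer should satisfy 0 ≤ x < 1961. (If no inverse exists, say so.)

Extended Euclidean algorithm:
1961 = 4*463 + 109
463 = 4*109 + 27
109 = 4*27 + 1
27 = 27*1 + 0
The gcd is 1. Working backward:
1 = 109 − 4·27
1 = −4·463 + 17·109
1 = 17·1961 − 72·463
Hence 463⁻¹ ≡ -72 ≡ 1889 (mod 1961).

1889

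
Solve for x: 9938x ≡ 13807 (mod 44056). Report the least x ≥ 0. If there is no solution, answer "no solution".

no solution

gcd(9938, 44056):
44056 = 4·9938 + 4304
9938 = 2·4304 + 1330
4304 = 3·1330 + 314
1330 = 4·314 + 74
314 = 4·74 + 18
74 = 4·18 + 2
18 = 9·2 + 0
gcd = 2, but 2 ∤ 13807, so the congruence has no solution.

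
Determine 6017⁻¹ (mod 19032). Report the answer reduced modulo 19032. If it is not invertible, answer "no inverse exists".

12785

Extended Euclidean algorithm:
19032 = 3·6017 + 981
6017 = 6·981 + 131
981 = 7·131 + 64
131 = 2·64 + 3
64 = 21·3 + 1
3 = 3·1 + 0
gcd = 1, so the inverse exists. Back-substitute:
1 = 64 − 21·3
1 = −21·131 + 43·64
1 = 43·981 − 322·131
1 = −322·6017 + 1975·981
1 = 1975·19032 − 6247·6017
Hence 6017⁻¹ ≡ -6247 ≡ 12785 (mod 19032).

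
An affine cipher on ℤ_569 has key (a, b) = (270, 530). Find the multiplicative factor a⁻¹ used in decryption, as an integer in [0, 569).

255

Extended Euclidean algorithm:
569 = 2·270 + 29
270 = 9·29 + 9
29 = 3·9 + 2
9 = 4·2 + 1
2 = 2·1 + 0
The gcd is 1. Working backward:
1 = 9 − 4·2
1 = −4·29 + 13·9
1 = 13·270 − 121·29
1 = −121·569 + 255·270
So 270·255 ≡ 1 (mod 569).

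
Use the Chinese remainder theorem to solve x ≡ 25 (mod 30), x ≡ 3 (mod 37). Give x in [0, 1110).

595

Write x = 25 + 30·k. Then 30·k ≡ 3 − 25 ≡ 15 (mod 37).
Need 30⁻¹ mod 37. Extended Euclid on (37, 30):
37 = 1*30 + 7
30 = 4*7 + 2
7 = 3*2 + 1
2 = 2*1 + 0
Back-substitute:
1 = 7 − 3·2
1 = −3·30 + 13·7
1 = 13·37 − 16·30
30⁻¹ ≡ 21 (mod 37), so k ≡ 21·15 ≡ 19 (mod 37).
x = 25 + 30·19 = 595.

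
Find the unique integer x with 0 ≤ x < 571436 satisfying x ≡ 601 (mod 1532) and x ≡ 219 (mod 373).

Write x = 601 + 1532·k. Then 1532·k ≡ 219 − 601 ≡ 364 (mod 373).
Need 1532⁻¹ mod 373. Extended Euclid on (373, 40):
373 = 9×40 + 13
40 = 3×13 + 1
13 = 13×1 + 0
Back-substitute:
1 = 40 − 3·13
1 = −3·373 + 28·40
1532⁻¹ ≡ 28 (mod 373), so k ≡ 28·364 ≡ 121 (mod 373).
x = 601 + 1532·121 = 185973.

185973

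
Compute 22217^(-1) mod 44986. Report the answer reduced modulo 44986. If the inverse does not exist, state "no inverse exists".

Apply the Euclidean algorithm to 44986 and 22217:
44986 = 2·22217 + 552
22217 = 40·552 + 137
552 = 4·137 + 4
137 = 34·4 + 1
4 = 4·1 + 0
gcd = 1, so the inverse exists. Back-substitute:
1 = 137 − 34·4
1 = −34·552 + 137·137
1 = 137·22217 − 5514·552
1 = −5514·44986 + 11165·22217
So 22217·11165 ≡ 1 (mod 44986).

11165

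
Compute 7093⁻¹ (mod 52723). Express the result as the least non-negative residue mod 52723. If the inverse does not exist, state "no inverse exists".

29056

Run Euclid on (52723, 7093):
52723 = 7*7093 + 3072
7093 = 2*3072 + 949
3072 = 3*949 + 225
949 = 4*225 + 49
225 = 4*49 + 29
49 = 1*29 + 20
29 = 1*20 + 9
20 = 2*9 + 2
9 = 4*2 + 1
2 = 2*1 + 0
The gcd is 1. Working backward:
1 = 9 − 4·2
1 = −4·20 + 9·9
1 = 9·29 − 13·20
1 = −13·49 + 22·29
1 = 22·225 − 101·49
1 = −101·949 + 426·225
1 = 426·3072 − 1379·949
1 = −1379·7093 + 3184·3072
1 = 3184·52723 − 23667·7093
Hence 7093⁻¹ ≡ -23667 ≡ 29056 (mod 52723).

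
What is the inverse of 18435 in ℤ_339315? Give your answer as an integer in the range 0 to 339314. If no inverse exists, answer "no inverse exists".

no inverse exists

Euclidean algorithm on 339315, 18435:
339315 = 18*18435 + 7485
18435 = 2*7485 + 3465
7485 = 2*3465 + 555
3465 = 6*555 + 135
555 = 4*135 + 15
135 = 9*15 + 0
gcd(18435, 339315) = 15 ≠ 1, so 18435 has no multiplicative inverse modulo 339315.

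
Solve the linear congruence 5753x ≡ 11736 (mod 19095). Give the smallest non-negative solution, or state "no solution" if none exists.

18327

First find gcd(5753, 19095):
19095 = 3·5753 + 1836
5753 = 3·1836 + 245
1836 = 7·245 + 121
245 = 2·121 + 3
121 = 40·3 + 1
3 = 3·1 + 0
gcd = 1, so a unique solution mod 19095 exists.
Back-substitute for the Bézout coefficients:
1 = 121 − 40·3
1 = −40·245 + 81·121
1 = 81·1836 − 607·245
1 = −607·5753 + 1902·1836
1 = 1902·19095 − 6313·5753
So 5753·(-6313) ≡ 1 (mod 19095), giving 5753⁻¹ ≡ 12782.
x ≡ 5753⁻¹·11736 ≡ 12782·11736 ≡ 18327 (mod 19095).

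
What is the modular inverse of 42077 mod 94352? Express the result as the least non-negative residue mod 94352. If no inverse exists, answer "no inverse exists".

90901

Extended Euclidean algorithm:
94352 = 2×42077 + 10198
42077 = 4×10198 + 1285
10198 = 7×1285 + 1203
1285 = 1×1203 + 82
1203 = 14×82 + 55
82 = 1×55 + 27
55 = 2×27 + 1
27 = 27×1 + 0
The gcd is 1. Working backward:
1 = 55 − 2·27
1 = −2·82 + 3·55
1 = 3·1203 − 44·82
1 = −44·1285 + 47·1203
1 = 47·10198 − 373·1285
1 = −373·42077 + 1539·10198
1 = 1539·94352 − 3451·42077
Thus 42077·(-3451) ≡ 1 (mod 94352); reducing, -3451 mod 94352 = 90901.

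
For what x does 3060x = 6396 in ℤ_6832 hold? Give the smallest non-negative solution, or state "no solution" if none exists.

1335

First find gcd(3060, 6832):
6832 = 2*3060 + 712
3060 = 4*712 + 212
712 = 3*212 + 76
212 = 2*76 + 60
76 = 1*60 + 16
60 = 3*16 + 12
16 = 1*12 + 4
12 = 3*4 + 0
gcd = 4 and 4 | 6396, so solutions exist. Divide through by 4: 765x ≡ 1599 (mod 1708).
Now find 765⁻¹ mod 1708:
1708 = 2·765 + 178
765 = 4·178 + 53
178 = 3·53 + 19
53 = 2·19 + 15
19 = 1·15 + 4
15 = 3·4 + 3
4 = 1·3 + 1
3 = 3·1 + 0
Back-substitute:
1 = 4 − 3
1 = −15 + 4·4
1 = 4·19 − 5·15
1 = −5·53 + 14·19
1 = 14·178 − 47·53
1 = −47·765 + 202·178
1 = 202·1708 − 451·765
So 765·(-451) ≡ 1 (mod 1708), i.e. 765⁻¹ ≡ 1257.
Then x ≡ 1257·1599 ≡ 1335 (mod 1708); the smallest non-negative solution is x = 1335.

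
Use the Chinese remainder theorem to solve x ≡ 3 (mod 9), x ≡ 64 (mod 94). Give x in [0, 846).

534

Write x = 3 + 9·k. Then 9·k ≡ 64 − 3 ≡ 61 (mod 94).
Need 9⁻¹ mod 94. Extended Euclid on (94, 9):
94 = 10*9 + 4
9 = 2*4 + 1
4 = 4*1 + 0
Back-substitute:
1 = 9 − 2·4
1 = −2·94 + 21·9
9⁻¹ ≡ 21 (mod 94), so k ≡ 21·61 ≡ 59 (mod 94).
x = 3 + 9·59 = 534.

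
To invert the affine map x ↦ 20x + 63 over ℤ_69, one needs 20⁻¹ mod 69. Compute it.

Extended Euclidean algorithm:
69 = 3×20 + 9
20 = 2×9 + 2
9 = 4×2 + 1
2 = 2×1 + 0
Since gcd(20, 69) = 1, back-substitute to write 1 as a combination:
1 = 9 − 4·2
1 = −4·20 + 9·9
1 = 9·69 − 31·20
Thus 20·(-31) ≡ 1 (mod 69); reducing, -31 mod 69 = 38.

38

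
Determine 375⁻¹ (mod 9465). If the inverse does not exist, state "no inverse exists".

Compute gcd(375, 9465):
9465 = 25*375 + 90
375 = 4*90 + 15
90 = 6*15 + 0
Since gcd = 15 > 1, 375 is not a unit mod 9465.

no inverse exists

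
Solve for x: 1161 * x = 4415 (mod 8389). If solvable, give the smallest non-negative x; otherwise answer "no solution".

First find gcd(1161, 8389):
8389 = 7*1161 + 262
1161 = 4*262 + 113
262 = 2*113 + 36
113 = 3*36 + 5
36 = 7*5 + 1
5 = 5*1 + 0
gcd = 1, so a unique solution mod 8389 exists.
Back-substitute for the Bézout coefficients:
1 = 36 − 7·5
1 = −7·113 + 22·36
1 = 22·262 − 51·113
1 = −51·1161 + 226·262
1 = 226·8389 − 1633·1161
So 1161·(-1633) ≡ 1 (mod 8389), giving 1161⁻¹ ≡ 6756.
x ≡ 1161⁻¹·4415 ≡ 6756·4415 ≡ 4845 (mod 8389).

4845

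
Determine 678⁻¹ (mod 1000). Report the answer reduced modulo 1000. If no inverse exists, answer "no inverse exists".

Compute gcd(678, 1000):
1000 = 1×678 + 322
678 = 2×322 + 34
322 = 9×34 + 16
34 = 2×16 + 2
16 = 8×2 + 0
gcd(678, 1000) = 2 ≠ 1, so 678 has no multiplicative inverse modulo 1000.

no inverse exists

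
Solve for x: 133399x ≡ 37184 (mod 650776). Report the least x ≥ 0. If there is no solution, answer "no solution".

First find gcd(133399, 650776):
650776 = 4·133399 + 117180
133399 = 1·117180 + 16219
117180 = 7·16219 + 3647
16219 = 4·3647 + 1631
3647 = 2·1631 + 385
1631 = 4·385 + 91
385 = 4·91 + 21
91 = 4·21 + 7
21 = 3·7 + 0
gcd = 7 and 7 | 37184, so solutions exist. Divide through by 7: 19057x ≡ 5312 (mod 92968).
Now find 19057⁻¹ mod 92968:
92968 = 4×19057 + 16740
19057 = 1×16740 + 2317
16740 = 7×2317 + 521
2317 = 4×521 + 233
521 = 2×233 + 55
233 = 4×55 + 13
55 = 4×13 + 3
13 = 4×3 + 1
3 = 3×1 + 0
Back-substitute:
1 = 13 − 4·3
1 = −4·55 + 17·13
1 = 17·233 − 72·55
1 = −72·521 + 161·233
1 = 161·2317 − 716·521
1 = −716·16740 + 5173·2317
1 = 5173·19057 − 5889·16740
1 = −5889·92968 + 28729·19057
So 19057⁻¹ ≡ 28729 (mod 92968).
Then x ≡ 28729·5312 ≡ 47960 (mod 92968); the smallest non-negative solution is x = 47960.

47960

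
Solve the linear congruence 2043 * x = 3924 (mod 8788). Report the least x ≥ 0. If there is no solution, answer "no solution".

3912

First find gcd(2043, 8788):
8788 = 4·2043 + 616
2043 = 3·616 + 195
616 = 3·195 + 31
195 = 6·31 + 9
31 = 3·9 + 4
9 = 2·4 + 1
4 = 4·1 + 0
gcd = 1, so a unique solution mod 8788 exists.
Back-substitute for the Bézout coefficients:
1 = 9 − 2·4
1 = −2·31 + 7·9
1 = 7·195 − 44·31
1 = −44·616 + 139·195
1 = 139·2043 − 461·616
1 = −461·8788 + 1983·2043
So 2043·(1983) ≡ 1 (mod 8788), giving 2043⁻¹ ≡ 1983.
x ≡ 2043⁻¹·3924 ≡ 1983·3924 ≡ 3912 (mod 8788).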